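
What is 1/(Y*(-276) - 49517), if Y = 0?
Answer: -1/49517 ≈ -2.0195e-5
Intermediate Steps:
1/(Y*(-276) - 49517) = 1/(0*(-276) - 49517) = 1/(0 - 49517) = 1/(-49517) = -1/49517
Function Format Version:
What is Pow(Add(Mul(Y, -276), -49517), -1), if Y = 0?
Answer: Rational(-1, 49517) ≈ -2.0195e-5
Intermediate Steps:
Pow(Add(Mul(Y, -276), -49517), -1) = Pow(Add(Mul(0, -276), -49517), -1) = Pow(Add(0, -49517), -1) = Pow(-49517, -1) = Rational(-1, 49517)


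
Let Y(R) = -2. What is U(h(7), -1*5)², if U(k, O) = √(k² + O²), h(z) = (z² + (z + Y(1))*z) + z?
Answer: 8306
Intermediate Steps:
h(z) = z + z² + z*(-2 + z) (h(z) = (z² + (z - 2)*z) + z = (z² + (-2 + z)*z) + z = (z² + z*(-2 + z)) + z = z + z² + z*(-2 + z))
U(k, O) = √(O² + k²)
U(h(7), -1*5)² = (√((-1*5)² + (7*(-1 + 2*7))²))² = (√((-5)² + (7*(-1 + 14))²))² = (√(25 + (7*13)²))² = (√(25 + 91²))² = (√(25 + 8281))² = (√8306)² = 8306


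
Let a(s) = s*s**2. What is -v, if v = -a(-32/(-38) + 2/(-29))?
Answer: 77308776/167284151 ≈ 0.46214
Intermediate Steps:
a(s) = s**3
v = -77308776/167284151 (v = -(-32/(-38) + 2/(-29))**3 = -(-32*(-1/38) + 2*(-1/29))**3 = -(16/19 - 2/29)**3 = -(426/551)**3 = -1*77308776/167284151 = -77308776/167284151 ≈ -0.46214)
-v = -1*(-77308776/167284151) = 77308776/167284151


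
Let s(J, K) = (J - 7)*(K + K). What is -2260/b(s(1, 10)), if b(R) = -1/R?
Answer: -271200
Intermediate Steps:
s(J, K) = 2*K*(-7 + J) (s(J, K) = (-7 + J)*(2*K) = 2*K*(-7 + J))
-2260/b(s(1, 10)) = -2260*(-20*(-7 + 1)) = -2260*(-20*(-6)) = -2260/((-1/(-120))) = -2260/((-1*(-1/120))) = -2260/1/120 = -2260*120 = -271200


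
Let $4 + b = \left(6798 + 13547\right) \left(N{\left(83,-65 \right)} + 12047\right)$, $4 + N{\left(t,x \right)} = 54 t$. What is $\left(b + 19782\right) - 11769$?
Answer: $336209134$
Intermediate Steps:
$N{\left(t,x \right)} = -4 + 54 t$
$b = 336201121$ ($b = -4 + \left(6798 + 13547\right) \left(\left(-4 + 54 \cdot 83\right) + 12047\right) = -4 + 20345 \left(\left(-4 + 4482\right) + 12047\right) = -4 + 20345 \left(4478 + 12047\right) = -4 + 20345 \cdot 16525 = -4 + 336201125 = 336201121$)
$\left(b + 19782\right) - 11769 = \left(336201121 + 19782\right) - 11769 = 336220903 - 11769 = 336209134$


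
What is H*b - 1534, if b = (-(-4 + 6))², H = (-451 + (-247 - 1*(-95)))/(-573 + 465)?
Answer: -4535/3 ≈ -1511.7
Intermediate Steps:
H = 67/12 (H = (-451 + (-247 + 95))/(-108) = (-451 - 152)*(-1/108) = -603*(-1/108) = 67/12 ≈ 5.5833)
b = 4 (b = (-1*2)² = (-2)² = 4)
H*b - 1534 = (67/12)*4 - 1534 = 67/3 - 1534 = -4535/3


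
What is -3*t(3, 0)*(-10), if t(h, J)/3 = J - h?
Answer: -270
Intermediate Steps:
t(h, J) = -3*h + 3*J (t(h, J) = 3*(J - h) = -3*h + 3*J)
-3*t(3, 0)*(-10) = -3*(-3*3 + 3*0)*(-10) = -3*(-9 + 0)*(-10) = -3*(-9)*(-10) = 27*(-10) = -270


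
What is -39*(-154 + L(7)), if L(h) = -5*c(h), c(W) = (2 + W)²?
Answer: 21801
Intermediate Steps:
L(h) = -5*(2 + h)²
-39*(-154 + L(7)) = -39*(-154 - 5*(2 + 7)²) = -39*(-154 - 5*9²) = -39*(-154 - 5*81) = -39*(-154 - 405) = -39*(-559) = 21801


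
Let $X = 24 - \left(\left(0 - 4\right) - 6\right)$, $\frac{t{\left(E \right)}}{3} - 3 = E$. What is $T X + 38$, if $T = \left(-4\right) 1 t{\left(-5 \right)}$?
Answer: $854$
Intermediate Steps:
$t{\left(E \right)} = 9 + 3 E$
$T = 24$ ($T = \left(-4\right) 1 \left(9 + 3 \left(-5\right)\right) = - 4 \left(9 - 15\right) = \left(-4\right) \left(-6\right) = 24$)
$X = 34$ ($X = 24 - \left(-4 - 6\right) = 24 - -10 = 24 + 10 = 34$)
$T X + 38 = 24 \cdot 34 + 38 = 816 + 38 = 854$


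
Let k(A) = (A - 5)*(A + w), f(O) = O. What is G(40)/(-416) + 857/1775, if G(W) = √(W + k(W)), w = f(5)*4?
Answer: 857/1775 - √535/208 ≈ 0.37161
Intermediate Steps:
w = 20 (w = 5*4 = 20)
k(A) = (-5 + A)*(20 + A) (k(A) = (A - 5)*(A + 20) = (-5 + A)*(20 + A))
G(W) = √(-100 + W² + 16*W) (G(W) = √(W + (-100 + W² + 15*W)) = √(-100 + W² + 16*W))
G(40)/(-416) + 857/1775 = √(-100 + 40² + 16*40)/(-416) + 857/1775 = √(-100 + 1600 + 640)*(-1/416) + 857*(1/1775) = √2140*(-1/416) + 857/1775 = (2*√535)*(-1/416) + 857/1775 = -√535/208 + 857/1775 = 857/1775 - √535/208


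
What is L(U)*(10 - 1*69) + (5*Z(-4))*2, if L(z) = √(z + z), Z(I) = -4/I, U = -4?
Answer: 10 - 118*I*√2 ≈ 10.0 - 166.88*I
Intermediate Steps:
L(z) = √2*√z (L(z) = √(2*z) = √2*√z)
L(U)*(10 - 1*69) + (5*Z(-4))*2 = (√2*√(-4))*(10 - 1*69) + (5*(-4/(-4)))*2 = (√2*(2*I))*(10 - 69) + (5*(-4*(-¼)))*2 = (2*I*√2)*(-59) + (5*1)*2 = -118*I*√2 + 5*2 = -118*I*√2 + 10 = 10 - 118*I*√2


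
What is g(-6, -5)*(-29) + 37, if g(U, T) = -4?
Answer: 153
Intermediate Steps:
g(-6, -5)*(-29) + 37 = -4*(-29) + 37 = 116 + 37 = 153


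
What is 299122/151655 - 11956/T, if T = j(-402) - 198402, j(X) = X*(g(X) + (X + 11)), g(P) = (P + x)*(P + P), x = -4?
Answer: 9816416021669/4976697892635 ≈ 1.9725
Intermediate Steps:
g(P) = 2*P*(-4 + P) (g(P) = (P - 4)*(P + P) = (-4 + P)*(2*P) = 2*P*(-4 + P))
j(X) = X*(11 + X + 2*X*(-4 + X)) (j(X) = X*(2*X*(-4 + X) + (X + 11)) = X*(2*X*(-4 + X) + (11 + X)) = X*(11 + X + 2*X*(-4 + X)))
T = -131263668 (T = -402*(11 - 402 + 2*(-402)*(-4 - 402)) - 198402 = -402*(11 - 402 + 2*(-402)*(-406)) - 198402 = -402*(11 - 402 + 326424) - 198402 = -402*326033 - 198402 = -131065266 - 198402 = -131263668)
299122/151655 - 11956/T = 299122/151655 - 11956/(-131263668) = 299122*(1/151655) - 11956*(-1/131263668) = 299122/151655 + 2989/32815917 = 9816416021669/4976697892635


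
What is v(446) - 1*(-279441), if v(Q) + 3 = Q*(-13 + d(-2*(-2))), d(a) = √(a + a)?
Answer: 273640 + 892*√2 ≈ 2.7490e+5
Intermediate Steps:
d(a) = √2*√a (d(a) = √(2*a) = √2*√a)
v(Q) = -3 + Q*(-13 + 2*√2) (v(Q) = -3 + Q*(-13 + √2*√(-2*(-2))) = -3 + Q*(-13 + √2*√4) = -3 + Q*(-13 + √2*2) = -3 + Q*(-13 + 2*√2))
v(446) - 1*(-279441) = (-3 - 13*446 + 2*446*√2) - 1*(-279441) = (-3 - 5798 + 892*√2) + 279441 = (-5801 + 892*√2) + 279441 = 273640 + 892*√2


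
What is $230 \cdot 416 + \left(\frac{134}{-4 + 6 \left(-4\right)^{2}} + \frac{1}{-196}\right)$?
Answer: $\frac{431331983}{4508} \approx 95682.0$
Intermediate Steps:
$230 \cdot 416 + \left(\frac{134}{-4 + 6 \left(-4\right)^{2}} + \frac{1}{-196}\right) = 95680 - \left(\frac{1}{196} - \frac{134}{-4 + 6 \cdot 16}\right) = 95680 - \left(\frac{1}{196} - \frac{134}{-4 + 96}\right) = 95680 - \left(\frac{1}{196} - \frac{134}{92}\right) = 95680 + \left(134 \cdot \frac{1}{92} - \frac{1}{196}\right) = 95680 + \left(\frac{67}{46} - \frac{1}{196}\right) = 95680 + \frac{6543}{4508} = \frac{431331983}{4508}$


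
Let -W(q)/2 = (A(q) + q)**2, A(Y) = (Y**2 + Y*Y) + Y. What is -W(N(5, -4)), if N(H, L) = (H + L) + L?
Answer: 288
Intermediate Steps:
A(Y) = Y + 2*Y**2 (A(Y) = (Y**2 + Y**2) + Y = 2*Y**2 + Y = Y + 2*Y**2)
N(H, L) = H + 2*L
W(q) = -2*(q + q*(1 + 2*q))**2 (W(q) = -2*(q*(1 + 2*q) + q)**2 = -2*(q + q*(1 + 2*q))**2)
-W(N(5, -4)) = -(-8)*(5 + 2*(-4))**2*(1 + (5 + 2*(-4)))**2 = -(-8)*(5 - 8)**2*(1 + (5 - 8))**2 = -(-8)*(-3)**2*(1 - 3)**2 = -(-8)*9*(-2)**2 = -(-8)*9*4 = -1*(-288) = 288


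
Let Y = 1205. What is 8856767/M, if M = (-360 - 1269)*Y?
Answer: -8856767/1962945 ≈ -4.5120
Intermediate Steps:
M = -1962945 (M = (-360 - 1269)*1205 = -1629*1205 = -1962945)
8856767/M = 8856767/(-1962945) = 8856767*(-1/1962945) = -8856767/1962945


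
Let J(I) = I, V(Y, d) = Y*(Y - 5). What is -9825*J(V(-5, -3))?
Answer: -491250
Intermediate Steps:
V(Y, d) = Y*(-5 + Y)
-9825*J(V(-5, -3)) = -(-49125)*(-5 - 5) = -(-49125)*(-10) = -9825*50 = -491250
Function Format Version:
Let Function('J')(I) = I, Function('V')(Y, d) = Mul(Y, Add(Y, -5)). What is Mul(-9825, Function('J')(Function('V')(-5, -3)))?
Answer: -491250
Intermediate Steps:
Function('V')(Y, d) = Mul(Y, Add(-5, Y))
Mul(-9825, Function('J')(Function('V')(-5, -3))) = Mul(-9825, Mul(-5, Add(-5, -5))) = Mul(-9825, Mul(-5, -10)) = Mul(-9825, 50) = -491250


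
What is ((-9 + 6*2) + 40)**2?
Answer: 1849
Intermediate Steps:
((-9 + 6*2) + 40)**2 = ((-9 + 12) + 40)**2 = (3 + 40)**2 = 43**2 = 1849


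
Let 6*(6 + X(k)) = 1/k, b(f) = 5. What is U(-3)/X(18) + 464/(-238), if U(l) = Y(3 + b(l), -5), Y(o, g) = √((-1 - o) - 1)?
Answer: -232/119 - 108*I*√10/647 ≈ -1.9496 - 0.52786*I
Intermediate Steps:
Y(o, g) = √(-2 - o)
U(l) = I*√10 (U(l) = √(-2 - (3 + 5)) = √(-2 - 1*8) = √(-2 - 8) = √(-10) = I*√10)
X(k) = -6 + 1/(6*k)
U(-3)/X(18) + 464/(-238) = (I*√10)/(-6 + (⅙)/18) + 464/(-238) = (I*√10)/(-6 + (⅙)*(1/18)) + 464*(-1/238) = (I*√10)/(-6 + 1/108) - 232/119 = (I*√10)/(-647/108) - 232/119 = (I*√10)*(-108/647) - 232/119 = -108*I*√10/647 - 232/119 = -232/119 - 108*I*√10/647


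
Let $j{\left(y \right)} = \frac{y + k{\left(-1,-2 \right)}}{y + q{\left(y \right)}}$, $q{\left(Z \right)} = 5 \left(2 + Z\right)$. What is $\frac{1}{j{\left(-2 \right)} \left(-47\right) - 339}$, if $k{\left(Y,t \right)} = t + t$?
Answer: $- \frac{1}{480} \approx -0.0020833$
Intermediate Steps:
$k{\left(Y,t \right)} = 2 t$
$q{\left(Z \right)} = 10 + 5 Z$
$j{\left(y \right)} = \frac{-4 + y}{10 + 6 y}$ ($j{\left(y \right)} = \frac{y + 2 \left(-2\right)}{y + \left(10 + 5 y\right)} = \frac{y - 4}{10 + 6 y} = \frac{-4 + y}{10 + 6 y}$)
$\frac{1}{j{\left(-2 \right)} \left(-47\right) - 339} = \frac{1}{\frac{-4 - 2}{2 \left(5 + 3 \left(-2\right)\right)} \left(-47\right) - 339} = \frac{1}{\frac{1}{2} \frac{1}{5 - 6} \left(-6\right) \left(-47\right) - 339} = \frac{1}{\frac{1}{2} \frac{1}{-1} \left(-6\right) \left(-47\right) - 339} = \frac{1}{\frac{1}{2} \left(-1\right) \left(-6\right) \left(-47\right) - 339} = \frac{1}{3 \left(-47\right) - 339} = \frac{1}{-141 - 339} = \frac{1}{-480} = - \frac{1}{480}$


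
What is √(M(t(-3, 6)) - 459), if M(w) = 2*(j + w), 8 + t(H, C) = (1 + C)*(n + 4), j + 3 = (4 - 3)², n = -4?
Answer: I*√479 ≈ 21.886*I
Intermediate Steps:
j = -2 (j = -3 + (4 - 3)² = -3 + 1² = -3 + 1 = -2)
t(H, C) = -8 (t(H, C) = -8 + (1 + C)*(-4 + 4) = -8 + (1 + C)*0 = -8 + 0 = -8)
M(w) = -4 + 2*w (M(w) = 2*(-2 + w) = -4 + 2*w)
√(M(t(-3, 6)) - 459) = √((-4 + 2*(-8)) - 459) = √((-4 - 16) - 459) = √(-20 - 459) = √(-479) = I*√479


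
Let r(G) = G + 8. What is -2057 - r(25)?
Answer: -2090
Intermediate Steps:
r(G) = 8 + G
-2057 - r(25) = -2057 - (8 + 25) = -2057 - 1*33 = -2057 - 33 = -2090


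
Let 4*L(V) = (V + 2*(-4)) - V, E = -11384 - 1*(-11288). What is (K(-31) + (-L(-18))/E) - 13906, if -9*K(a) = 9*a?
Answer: -666001/48 ≈ -13875.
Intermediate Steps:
E = -96 (E = -11384 + 11288 = -96)
K(a) = -a
L(V) = -2 (L(V) = ((V + 2*(-4)) - V)/4 = ((V - 8) - V)/4 = ((-8 + V) - V)/4 = (¼)*(-8) = -2)
(K(-31) + (-L(-18))/E) - 13906 = (-1*(-31) - 1*(-2)/(-96)) - 13906 = (31 + 2*(-1/96)) - 13906 = (31 - 1/48) - 13906 = 1487/48 - 13906 = -666001/48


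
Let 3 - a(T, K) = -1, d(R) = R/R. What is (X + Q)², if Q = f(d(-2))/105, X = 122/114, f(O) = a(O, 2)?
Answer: 543169/442225 ≈ 1.2283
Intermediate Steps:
d(R) = 1
a(T, K) = 4 (a(T, K) = 3 - 1*(-1) = 3 + 1 = 4)
f(O) = 4
X = 61/57 (X = 122*(1/114) = 61/57 ≈ 1.0702)
Q = 4/105 ≈ 0.038095
(X + Q)² = (61/57 + 4/105)² = (737/665)² = 543169/442225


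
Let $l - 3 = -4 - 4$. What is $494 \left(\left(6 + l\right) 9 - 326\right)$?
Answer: $-156598$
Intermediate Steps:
$l = -5$ ($l = 3 - 8 = -5$)
$494 \left(\left(6 + l\right) 9 - 326\right) = 494 \left(\left(6 - 5\right) 9 - 326\right) = 494 \left(1 \cdot 9 - 326\right) = 494 \left(9 - 326\right) = 494 \left(-317\right) = -156598$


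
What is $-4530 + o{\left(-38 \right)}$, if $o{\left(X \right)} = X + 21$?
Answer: $-4547$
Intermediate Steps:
$o{\left(X \right)} = 21 + X$
$-4530 + o{\left(-38 \right)} = -4530 + \left(21 - 38\right) = -4530 - 17 = -4547$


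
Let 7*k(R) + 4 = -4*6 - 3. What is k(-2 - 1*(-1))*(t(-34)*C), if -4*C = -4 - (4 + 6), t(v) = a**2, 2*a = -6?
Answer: -279/2 ≈ -139.50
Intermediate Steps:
a = -3 (a = (1/2)*(-6) = -3)
k(R) = -31/7 (k(R) = -4/7 + (-4*6 - 3)/7 = -4/7 + (-24 - 3)/7 = -4/7 + (1/7)*(-27) = -4/7 - 27/7 = -31/7)
t(v) = 9 (t(v) = (-3)**2 = 9)
C = 7/2 (C = -(-4 - (4 + 6))/4 = -(-4 - 1*10)/4 = -(-4 - 10)/4 = -1/4*(-14) = 7/2 ≈ 3.5000)
k(-2 - 1*(-1))*(t(-34)*C) = -279*7/(7*2) = -31/7*63/2 = -279/2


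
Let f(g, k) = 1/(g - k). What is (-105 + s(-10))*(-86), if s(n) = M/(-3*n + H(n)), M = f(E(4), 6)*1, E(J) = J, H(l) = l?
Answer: 180643/20 ≈ 9032.2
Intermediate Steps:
M = -½ (M = 1/(4 - 1*6) = 1/(4 - 6) = 1/(-2) = -½*1 = -½ ≈ -0.50000)
s(n) = 1/(4*n) (s(n) = -1/(2*(-3*n + n)) = -(-1/(2*n))/2 = -(-1)/(4*n) = 1/(4*n))
(-105 + s(-10))*(-86) = (-105 + (¼)/(-10))*(-86) = (-105 + (¼)*(-⅒))*(-86) = (-105 - 1/40)*(-86) = -4201/40*(-86) = 180643/20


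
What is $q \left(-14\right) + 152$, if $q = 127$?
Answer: $-1626$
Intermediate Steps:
$q \left(-14\right) + 152 = 127 \left(-14\right) + 152 = -1778 + 152 = -1626$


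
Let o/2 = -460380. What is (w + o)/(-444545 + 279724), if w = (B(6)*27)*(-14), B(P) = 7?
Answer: 923406/164821 ≈ 5.6025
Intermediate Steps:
o = -920760 (o = 2*(-460380) = -920760)
w = -2646 (w = (7*27)*(-14) = 189*(-14) = -2646)
(w + o)/(-444545 + 279724) = (-2646 - 920760)/(-444545 + 279724) = -923406/(-164821) = -923406*(-1/164821) = 923406/164821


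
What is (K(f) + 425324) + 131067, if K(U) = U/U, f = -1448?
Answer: 556392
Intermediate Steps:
K(U) = 1
(K(f) + 425324) + 131067 = (1 + 425324) + 131067 = 425325 + 131067 = 556392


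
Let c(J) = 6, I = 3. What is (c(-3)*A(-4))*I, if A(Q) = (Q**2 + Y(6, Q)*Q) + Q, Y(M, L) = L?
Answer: 504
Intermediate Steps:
A(Q) = Q + 2*Q**2 (A(Q) = (Q**2 + Q*Q) + Q = (Q**2 + Q**2) + Q = 2*Q**2 + Q = Q + 2*Q**2)
(c(-3)*A(-4))*I = (6*(-4*(1 + 2*(-4))))*3 = (6*(-4*(1 - 8)))*3 = (6*(-4*(-7)))*3 = (6*28)*3 = 168*3 = 504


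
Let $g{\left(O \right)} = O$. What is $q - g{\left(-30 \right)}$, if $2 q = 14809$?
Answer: $\frac{14869}{2} \approx 7434.5$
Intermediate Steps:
$q = \frac{14809}{2}$ ($q = \frac{1}{2} \cdot 14809 = \frac{14809}{2} \approx 7404.5$)
$q - g{\left(-30 \right)} = \frac{14809}{2} - -30 = \frac{14809}{2} + 30 = \frac{14869}{2}$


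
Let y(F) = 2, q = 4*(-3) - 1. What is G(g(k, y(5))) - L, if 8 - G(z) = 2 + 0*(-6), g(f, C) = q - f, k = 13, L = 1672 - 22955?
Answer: 21289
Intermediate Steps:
q = -13 (q = -12 - 1 = -13)
L = -21283
g(f, C) = -13 - f
G(z) = 6 (G(z) = 8 - (2 + 0*(-6)) = 8 - (2 + 0) = 8 - 1*2 = 8 - 2 = 6)
G(g(k, y(5))) - L = 6 - 1*(-21283) = 6 + 21283 = 21289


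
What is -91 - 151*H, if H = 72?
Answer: -10963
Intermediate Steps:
-91 - 151*H = -91 - 151*72 = -91 - 10872 = -10963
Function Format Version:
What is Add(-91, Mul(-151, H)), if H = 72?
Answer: -10963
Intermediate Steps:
Add(-91, Mul(-151, H)) = Add(-91, Mul(-151, 72)) = Add(-91, -10872) = -10963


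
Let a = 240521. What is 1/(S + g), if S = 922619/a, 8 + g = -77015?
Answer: -240521/18524726364 ≈ -1.2984e-5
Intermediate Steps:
g = -77023 (g = -8 - 77015 = -77023)
S = 922619/240521 ≈ 3.8359
1/(S + g) = 1/(922619/240521 - 77023) = 1/(-18524726364/240521) = -240521/18524726364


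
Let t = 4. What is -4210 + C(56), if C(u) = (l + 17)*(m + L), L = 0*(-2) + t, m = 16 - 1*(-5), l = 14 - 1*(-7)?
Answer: -3260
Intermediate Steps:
l = 21 (l = 14 + 7 = 21)
m = 21 (m = 16 + 5 = 21)
L = 4 (L = 0*(-2) + 4 = 0 + 4 = 4)
C(u) = 950 (C(u) = (21 + 17)*(21 + 4) = 38*25 = 950)
-4210 + C(56) = -4210 + 950 = -3260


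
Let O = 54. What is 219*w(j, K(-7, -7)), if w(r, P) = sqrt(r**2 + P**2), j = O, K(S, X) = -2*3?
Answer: 1314*sqrt(82) ≈ 11899.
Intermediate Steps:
K(S, X) = -6
j = 54
w(r, P) = sqrt(P**2 + r**2)
219*w(j, K(-7, -7)) = 219*sqrt((-6)**2 + 54**2) = 219*sqrt(36 + 2916) = 219*sqrt(2952) = 219*(6*sqrt(82)) = 1314*sqrt(82)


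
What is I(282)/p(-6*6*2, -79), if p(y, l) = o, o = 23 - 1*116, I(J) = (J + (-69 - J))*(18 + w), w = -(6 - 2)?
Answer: 322/31 ≈ 10.387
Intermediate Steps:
w = -4 (w = -1*4 = -4)
I(J) = -966 (I(J) = (J + (-69 - J))*(18 - 4) = -69*14 = -966)
o = -93 (o = 23 - 116 = -93)
p(y, l) = -93
I(282)/p(-6*6*2, -79) = -966/(-93) = -966*(-1/93) = 322/31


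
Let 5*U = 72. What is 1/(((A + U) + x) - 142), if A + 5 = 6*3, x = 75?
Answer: -5/198 ≈ -0.025253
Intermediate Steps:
U = 72/5 (U = (⅕)*72 = 72/5 ≈ 14.400)
A = 13 (A = -5 + 6*3 = -5 + 18 = 13)
1/(((A + U) + x) - 142) = 1/(((13 + 72/5) + 75) - 142) = 1/((137/5 + 75) - 142) = 1/(512/5 - 142) = 1/(-198/5) = -5/198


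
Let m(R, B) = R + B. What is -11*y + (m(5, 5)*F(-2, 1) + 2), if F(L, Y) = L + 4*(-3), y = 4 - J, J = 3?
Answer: -149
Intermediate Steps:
y = 1 (y = 4 - 1*3 = 4 - 3 = 1)
F(L, Y) = -12 + L (F(L, Y) = L - 12 = -12 + L)
m(R, B) = B + R
-11*y + (m(5, 5)*F(-2, 1) + 2) = -11*1 + ((5 + 5)*(-12 - 2) + 2) = -11 + (10*(-14) + 2) = -11 + (-140 + 2) = -11 - 138 = -149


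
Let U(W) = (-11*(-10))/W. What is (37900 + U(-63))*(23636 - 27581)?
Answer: -3139680850/21 ≈ -1.4951e+8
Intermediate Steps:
U(W) = 110/W
(37900 + U(-63))*(23636 - 27581) = (37900 + 110/(-63))*(23636 - 27581) = (37900 + 110*(-1/63))*(-3945) = (37900 - 110/63)*(-3945) = (2387590/63)*(-3945) = -3139680850/21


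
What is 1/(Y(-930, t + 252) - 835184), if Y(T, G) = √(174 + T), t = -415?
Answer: -29828/24911868379 - 3*I*√21/348766157306 ≈ -1.1973e-6 - 3.9418e-11*I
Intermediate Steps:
1/(Y(-930, t + 252) - 835184) = 1/(√(174 - 930) - 835184) = 1/(√(-756) - 835184) = 1/(6*I*√21 - 835184) = 1/(-835184 + 6*I*√21)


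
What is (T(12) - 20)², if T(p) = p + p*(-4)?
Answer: 3136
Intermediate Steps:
T(p) = -3*p (T(p) = p - 4*p = -3*p)
(T(12) - 20)² = (-3*12 - 20)² = (-36 - 20)² = (-56)² = 3136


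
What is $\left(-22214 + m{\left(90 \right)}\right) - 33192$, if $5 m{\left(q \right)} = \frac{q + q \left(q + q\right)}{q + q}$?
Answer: $- \frac{553879}{10} \approx -55388.0$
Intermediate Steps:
$m{\left(q \right)} = \frac{q + 2 q^{2}}{10 q}$ ($m{\left(q \right)} = \frac{\left(q + q \left(q + q\right)\right) \frac{1}{q + q}}{5} = \frac{\left(q + q 2 q\right) \frac{1}{2 q}}{5} = \frac{\left(q + 2 q^{2}\right) \frac{1}{2 q}}{5} = \frac{\frac{1}{2} \frac{1}{q} \left(q + 2 q^{2}\right)}{5} = \frac{q + 2 q^{2}}{10 q}$)
$\left(-22214 + m{\left(90 \right)}\right) - 33192 = \left(-22214 + \left(\frac{1}{10} + \frac{1}{5} \cdot 90\right)\right) - 33192 = \left(-22214 + \left(\frac{1}{10} + 18\right)\right) - 33192 = \left(-22214 + \frac{181}{10}\right) - 33192 = - \frac{221959}{10} - 33192 = - \frac{553879}{10}$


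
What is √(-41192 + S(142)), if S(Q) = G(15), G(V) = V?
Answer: I*√41177 ≈ 202.92*I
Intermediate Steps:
S(Q) = 15
√(-41192 + S(142)) = √(-41192 + 15) = √(-41177) = I*√41177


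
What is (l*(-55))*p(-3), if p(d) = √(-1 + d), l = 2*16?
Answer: -3520*I ≈ -3520.0*I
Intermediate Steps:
l = 32
(l*(-55))*p(-3) = (32*(-55))*√(-1 - 3) = -3520*I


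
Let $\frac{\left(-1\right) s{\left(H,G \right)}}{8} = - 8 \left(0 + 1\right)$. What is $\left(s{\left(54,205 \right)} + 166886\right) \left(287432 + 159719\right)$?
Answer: $74651859450$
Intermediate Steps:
$s{\left(H,G \right)} = 64$ ($s{\left(H,G \right)} = - 8 \left(- 8 \left(0 + 1\right)\right) = - 8 \left(\left(-8\right) 1\right) = \left(-8\right) \left(-8\right) = 64$)
$\left(s{\left(54,205 \right)} + 166886\right) \left(287432 + 159719\right) = \left(64 + 166886\right) \left(287432 + 159719\right) = 166950 \cdot 447151 = 74651859450$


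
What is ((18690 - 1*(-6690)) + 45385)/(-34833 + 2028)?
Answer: -14153/6561 ≈ -2.1571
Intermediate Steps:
((18690 - 1*(-6690)) + 45385)/(-34833 + 2028) = ((18690 + 6690) + 45385)/(-32805) = (25380 + 45385)*(-1/32805) = 70765*(-1/32805) = -14153/6561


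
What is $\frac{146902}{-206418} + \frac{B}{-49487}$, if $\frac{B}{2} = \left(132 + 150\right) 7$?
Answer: $- \frac{4042338769}{5107503783} \approx -0.79145$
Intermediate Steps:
$B = 3948$ ($B = 2 \left(132 + 150\right) 7 = 2 \cdot 282 \cdot 7 = 2 \cdot 1974 = 3948$)
$\frac{146902}{-206418} + \frac{B}{-49487} = \frac{146902}{-206418} + \frac{3948}{-49487} = 146902 \left(- \frac{1}{206418}\right) + 3948 \left(- \frac{1}{49487}\right) = - \frac{73451}{103209} - \frac{3948}{49487} = - \frac{4042338769}{5107503783}$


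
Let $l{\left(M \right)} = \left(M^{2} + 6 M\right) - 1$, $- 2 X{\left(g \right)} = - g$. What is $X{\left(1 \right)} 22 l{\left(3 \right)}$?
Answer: $286$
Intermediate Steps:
$X{\left(g \right)} = \frac{g}{2}$ ($X{\left(g \right)} = - \frac{\left(-1\right) g}{2} = \frac{g}{2}$)
$l{\left(M \right)} = -1 + M^{2} + 6 M$
$X{\left(1 \right)} 22 l{\left(3 \right)} = \frac{1}{2} \cdot 1 \cdot 22 \left(-1 + 3^{2} + 6 \cdot 3\right) = \frac{1}{2} \cdot 22 \left(-1 + 9 + 18\right) = 11 \cdot 26 = 286$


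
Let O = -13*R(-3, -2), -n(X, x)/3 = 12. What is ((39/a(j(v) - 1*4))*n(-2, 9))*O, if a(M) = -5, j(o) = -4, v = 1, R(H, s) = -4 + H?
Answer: 127764/5 ≈ 25553.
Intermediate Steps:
n(X, x) = -36 (n(X, x) = -3*12 = -36)
O = 91 (O = -13*(-4 - 3) = -13*(-7) = 91)
((39/a(j(v) - 1*4))*n(-2, 9))*O = ((39/(-5))*(-36))*91 = ((39*(-⅕))*(-36))*91 = -39/5*(-36)*91 = (1404/5)*91 = 127764/5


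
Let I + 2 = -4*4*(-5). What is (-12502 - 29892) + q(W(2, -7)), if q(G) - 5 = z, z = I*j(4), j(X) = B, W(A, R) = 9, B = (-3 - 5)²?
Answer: -37397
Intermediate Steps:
I = 78 (I = -2 - 4*4*(-5) = -2 - 16*(-5) = -2 + 80 = 78)
B = 64 (B = (-8)² = 64)
j(X) = 64
z = 4992 (z = 78*64 = 4992)
q(G) = 4997 (q(G) = 5 + 4992 = 4997)
(-12502 - 29892) + q(W(2, -7)) = (-12502 - 29892) + 4997 = -42394 + 4997 = -37397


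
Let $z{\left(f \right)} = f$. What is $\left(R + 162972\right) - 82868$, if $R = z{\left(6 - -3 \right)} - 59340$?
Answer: $20773$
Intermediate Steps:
$R = -59331$ ($R = \left(6 - -3\right) - 59340 = \left(6 + 3\right) - 59340 = 9 - 59340 = -59331$)
$\left(R + 162972\right) - 82868 = \left(-59331 + 162972\right) - 82868 = 103641 - 82868 = 20773$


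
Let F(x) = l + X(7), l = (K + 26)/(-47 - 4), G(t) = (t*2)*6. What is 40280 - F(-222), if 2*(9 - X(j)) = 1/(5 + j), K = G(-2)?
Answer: 5476867/136 ≈ 40271.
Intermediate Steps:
G(t) = 12*t (G(t) = (2*t)*6 = 12*t)
K = -24 (K = 12*(-2) = -24)
X(j) = 9 - 1/(2*(5 + j))
l = -2/51 (l = (-24 + 26)/(-47 - 4) = 2/(-51) = 2*(-1/51) = -2/51 ≈ -0.039216)
F(x) = 1213/136 (F(x) = -2/51 + (89 + 18*7)/(2*(5 + 7)) = -2/51 + (½)*(89 + 126)/12 = -2/51 + (½)*(1/12)*215 = -2/51 + 215/24 = 1213/136)
40280 - F(-222) = 40280 - 1*1213/136 = 40280 - 1213/136 = 5476867/136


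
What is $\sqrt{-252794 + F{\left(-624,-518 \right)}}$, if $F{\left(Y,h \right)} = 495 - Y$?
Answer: $5 i \sqrt{10067} \approx 501.67 i$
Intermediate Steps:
$\sqrt{-252794 + F{\left(-624,-518 \right)}} = \sqrt{-252794 + \left(495 - -624\right)} = \sqrt{-252794 + \left(495 + 624\right)} = \sqrt{-252794 + 1119} = \sqrt{-251675} = 5 i \sqrt{10067}$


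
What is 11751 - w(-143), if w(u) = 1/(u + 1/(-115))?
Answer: 193257061/16446 ≈ 11751.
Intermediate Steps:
w(u) = 1/(-1/115 + u) (w(u) = 1/(u - 1/115) = 1/(-1/115 + u))
11751 - w(-143) = 11751 - 115/(-1 + 115*(-143)) = 11751 - 115/(-1 - 16445) = 11751 - 115/(-16446) = 11751 - 115*(-1)/16446 = 11751 - 1*(-115/16446) = 11751 + 115/16446 = 193257061/16446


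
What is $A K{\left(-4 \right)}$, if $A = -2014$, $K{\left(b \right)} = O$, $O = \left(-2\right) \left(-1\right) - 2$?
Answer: $0$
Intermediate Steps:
$O = 0$ ($O = 2 - 2 = 0$)
$K{\left(b \right)} = 0$
$A K{\left(-4 \right)} = \left(-2014\right) 0 = 0$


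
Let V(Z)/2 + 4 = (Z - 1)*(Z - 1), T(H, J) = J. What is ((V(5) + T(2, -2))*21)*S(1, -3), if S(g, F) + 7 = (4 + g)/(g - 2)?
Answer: -5544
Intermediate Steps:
V(Z) = -8 + 2*(-1 + Z)² (V(Z) = -8 + 2*((Z - 1)*(Z - 1)) = -8 + 2*((-1 + Z)*(-1 + Z)) = -8 + 2*(-1 + Z)²)
S(g, F) = -7 + (4 + g)/(-2 + g) (S(g, F) = -7 + (4 + g)/(g - 2) = -7 + (4 + g)/(-2 + g))
((V(5) + T(2, -2))*21)*S(1, -3) = (((-8 + 2*(-1 + 5)²) - 2)*21)*(6*(3 - 1*1)/(-2 + 1)) = (((-8 + 2*4²) - 2)*21)*(6*(3 - 1)/(-1)) = (((-8 + 2*16) - 2)*21)*(6*(-1)*2) = (((-8 + 32) - 2)*21)*(-12) = ((24 - 2)*21)*(-12) = (22*21)*(-12) = 462*(-12) = -5544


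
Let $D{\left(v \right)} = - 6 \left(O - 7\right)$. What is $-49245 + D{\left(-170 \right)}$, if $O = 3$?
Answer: $-49221$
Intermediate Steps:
$D{\left(v \right)} = 24$ ($D{\left(v \right)} = - 6 \left(3 - 7\right) = \left(-6\right) \left(-4\right) = 24$)
$-49245 + D{\left(-170 \right)} = -49245 + 24 = -49221$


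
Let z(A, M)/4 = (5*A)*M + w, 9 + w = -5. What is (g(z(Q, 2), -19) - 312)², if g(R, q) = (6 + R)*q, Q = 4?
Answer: 5769604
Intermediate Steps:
w = -14 (w = -9 - 5 = -14)
z(A, M) = -56 + 20*A*M (z(A, M) = 4*((5*A)*M - 14) = 4*(5*A*M - 14) = 4*(-14 + 5*A*M) = -56 + 20*A*M)
g(R, q) = q*(6 + R)
(g(z(Q, 2), -19) - 312)² = (-19*(6 + (-56 + 20*4*2)) - 312)² = (-19*(6 + (-56 + 160)) - 312)² = (-19*(6 + 104) - 312)² = (-19*110 - 312)² = (-2090 - 312)² = (-2402)² = 5769604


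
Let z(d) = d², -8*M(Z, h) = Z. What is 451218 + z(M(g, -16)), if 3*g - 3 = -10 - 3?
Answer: 64975417/144 ≈ 4.5122e+5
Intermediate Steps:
g = -10/3 (g = 1 + (-10 - 3)/3 = 1 + (⅓)*(-13) = 1 - 13/3 = -10/3 ≈ -3.3333)
M(Z, h) = -Z/8
451218 + z(M(g, -16)) = 451218 + (-⅛*(-10/3))² = 451218 + (5/12)² = 451218 + 25/144 = 64975417/144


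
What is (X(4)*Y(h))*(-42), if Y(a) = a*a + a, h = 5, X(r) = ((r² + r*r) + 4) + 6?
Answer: -52920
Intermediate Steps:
X(r) = 10 + 2*r² (X(r) = ((r² + r²) + 4) + 6 = (2*r² + 4) + 6 = (4 + 2*r²) + 6 = 10 + 2*r²)
Y(a) = a + a² (Y(a) = a² + a = a + a²)
(X(4)*Y(h))*(-42) = ((10 + 2*4²)*(5*(1 + 5)))*(-42) = ((10 + 2*16)*(5*6))*(-42) = ((10 + 32)*30)*(-42) = (42*30)*(-42) = 1260*(-42) = -52920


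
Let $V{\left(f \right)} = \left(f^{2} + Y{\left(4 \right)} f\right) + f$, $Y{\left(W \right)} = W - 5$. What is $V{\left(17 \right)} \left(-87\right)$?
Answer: $-25143$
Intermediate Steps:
$Y{\left(W \right)} = -5 + W$ ($Y{\left(W \right)} = W - 5 = -5 + W$)
$V{\left(f \right)} = f^{2}$ ($V{\left(f \right)} = \left(f^{2} + \left(-5 + 4\right) f\right) + f = \left(f^{2} - f\right) + f = f^{2}$)
$V{\left(17 \right)} \left(-87\right) = 17^{2} \left(-87\right) = 289 \left(-87\right) = -25143$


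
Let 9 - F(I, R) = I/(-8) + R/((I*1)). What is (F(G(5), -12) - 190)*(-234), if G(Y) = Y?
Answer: 832923/20 ≈ 41646.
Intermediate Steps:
F(I, R) = 9 + I/8 - R/I (F(I, R) = 9 - (I/(-8) + R/((I*1))) = 9 - (I*(-⅛) + R/I) = 9 - (-I/8 + R/I) = 9 + (I/8 - R/I) = 9 + I/8 - R/I)
(F(G(5), -12) - 190)*(-234) = ((9 + (⅛)*5 - 1*(-12)/5) - 190)*(-234) = ((9 + 5/8 - 1*(-12)*⅕) - 190)*(-234) = ((9 + 5/8 + 12/5) - 190)*(-234) = (481/40 - 190)*(-234) = -7119/40*(-234) = 832923/20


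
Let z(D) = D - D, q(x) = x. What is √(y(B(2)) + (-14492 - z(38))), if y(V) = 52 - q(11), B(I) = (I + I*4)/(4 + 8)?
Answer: I*√14451 ≈ 120.21*I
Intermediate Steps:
B(I) = 5*I/12 (B(I) = (I + 4*I)/12 = (5*I)*(1/12) = 5*I/12)
z(D) = 0
y(V) = 41 (y(V) = 52 - 1*11 = 52 - 11 = 41)
√(y(B(2)) + (-14492 - z(38))) = √(41 + (-14492 - 1*0)) = √(41 + (-14492 + 0)) = √(41 - 14492) = √(-14451) = I*√14451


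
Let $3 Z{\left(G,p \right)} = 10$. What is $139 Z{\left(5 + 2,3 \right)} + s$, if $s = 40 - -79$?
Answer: $\frac{1747}{3} \approx 582.33$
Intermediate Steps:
$s = 119$ ($s = 40 + 79 = 119$)
$Z{\left(G,p \right)} = \frac{10}{3}$ ($Z{\left(G,p \right)} = \frac{1}{3} \cdot 10 = \frac{10}{3}$)
$139 Z{\left(5 + 2,3 \right)} + s = 139 \cdot \frac{10}{3} + 119 = \frac{1390}{3} + 119 = \frac{1747}{3}$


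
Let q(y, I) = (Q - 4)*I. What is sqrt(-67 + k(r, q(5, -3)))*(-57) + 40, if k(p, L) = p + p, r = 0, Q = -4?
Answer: 40 - 57*I*sqrt(67) ≈ 40.0 - 466.56*I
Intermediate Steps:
q(y, I) = -8*I (q(y, I) = (-4 - 4)*I = -8*I)
k(p, L) = 2*p
sqrt(-67 + k(r, q(5, -3)))*(-57) + 40 = sqrt(-67 + 2*0)*(-57) + 40 = sqrt(-67 + 0)*(-57) + 40 = sqrt(-67)*(-57) + 40 = (I*sqrt(67))*(-57) + 40 = -57*I*sqrt(67) + 40 = 40 - 57*I*sqrt(67)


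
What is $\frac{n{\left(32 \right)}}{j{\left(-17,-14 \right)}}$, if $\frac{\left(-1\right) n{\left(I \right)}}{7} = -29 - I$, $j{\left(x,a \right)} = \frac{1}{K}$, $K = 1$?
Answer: $427$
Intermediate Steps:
$j{\left(x,a \right)} = 1$ ($j{\left(x,a \right)} = 1^{-1} = 1$)
$n{\left(I \right)} = 203 + 7 I$ ($n{\left(I \right)} = - 7 \left(-29 - I\right) = 203 + 7 I$)
$\frac{n{\left(32 \right)}}{j{\left(-17,-14 \right)}} = \frac{203 + 7 \cdot 32}{1} = \left(203 + 224\right) 1 = 427 \cdot 1 = 427$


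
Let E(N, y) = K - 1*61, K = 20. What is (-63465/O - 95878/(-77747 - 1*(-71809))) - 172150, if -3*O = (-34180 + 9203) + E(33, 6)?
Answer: -12786399735153/74278442 ≈ -1.7214e+5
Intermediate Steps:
E(N, y) = -41 (E(N, y) = 20 - 1*61 = 20 - 61 = -41)
O = 25018/3 (O = -((-34180 + 9203) - 41)/3 = -(-24977 - 41)/3 = -⅓*(-25018) = 25018/3 ≈ 8339.3)
(-63465/O - 95878/(-77747 - 1*(-71809))) - 172150 = (-63465/25018/3 - 95878/(-77747 - 1*(-71809))) - 172150 = (-63465*3/25018 - 95878/(-77747 + 71809)) - 172150 = (-190395/25018 - 95878/(-5938)) - 172150 = (-190395/25018 - 95878*(-1/5938)) - 172150 = (-190395/25018 + 47939/2969) - 172150 = 634055147/74278442 - 172150 = -12786399735153/74278442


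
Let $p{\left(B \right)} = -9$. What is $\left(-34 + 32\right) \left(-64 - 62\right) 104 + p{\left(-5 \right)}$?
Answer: $26199$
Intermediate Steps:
$\left(-34 + 32\right) \left(-64 - 62\right) 104 + p{\left(-5 \right)} = \left(-34 + 32\right) \left(-64 - 62\right) 104 - 9 = \left(-2\right) \left(-126\right) 104 - 9 = 252 \cdot 104 - 9 = 26208 - 9 = 26199$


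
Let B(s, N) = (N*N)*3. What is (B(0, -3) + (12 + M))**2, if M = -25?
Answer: 196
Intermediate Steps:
B(s, N) = 3*N**2 (B(s, N) = N**2*3 = 3*N**2)
(B(0, -3) + (12 + M))**2 = (3*(-3)**2 + (12 - 25))**2 = (3*9 - 13)**2 = (27 - 13)**2 = 14**2 = 196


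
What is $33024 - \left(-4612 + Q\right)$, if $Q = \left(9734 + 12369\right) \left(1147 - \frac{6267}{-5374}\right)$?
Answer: $- \frac{136178669371}{5374} \approx -2.534 \cdot 10^{7}$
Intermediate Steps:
$Q = \frac{136380925235}{5374}$ ($Q = 22103 \left(1147 - - \frac{6267}{5374}\right) = 22103 \left(1147 + \frac{6267}{5374}\right) = 22103 \cdot \frac{6170245}{5374} = \frac{136380925235}{5374} \approx 2.5378 \cdot 10^{7}$)
$33024 - \left(-4612 + Q\right) = 33024 - \left(-4612 + \frac{136380925235}{5374}\right) = 33024 - \frac{136356140347}{5374} = - \frac{136178669371}{5374}$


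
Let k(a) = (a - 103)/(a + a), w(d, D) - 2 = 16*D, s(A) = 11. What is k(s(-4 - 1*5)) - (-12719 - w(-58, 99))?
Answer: 157309/11 ≈ 14301.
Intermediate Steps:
w(d, D) = 2 + 16*D
k(a) = (-103 + a)/(2*a) (k(a) = (-103 + a)/((2*a)) = (-103 + a)*(1/(2*a)) = (-103 + a)/(2*a))
k(s(-4 - 1*5)) - (-12719 - w(-58, 99)) = (½)*(-103 + 11)/11 - (-12719 - (2 + 16*99)) = (½)*(1/11)*(-92) - (-12719 - (2 + 1584)) = -46/11 - (-12719 - 1*1586) = -46/11 - (-12719 - 1586) = -46/11 - 1*(-14305) = -46/11 + 14305 = 157309/11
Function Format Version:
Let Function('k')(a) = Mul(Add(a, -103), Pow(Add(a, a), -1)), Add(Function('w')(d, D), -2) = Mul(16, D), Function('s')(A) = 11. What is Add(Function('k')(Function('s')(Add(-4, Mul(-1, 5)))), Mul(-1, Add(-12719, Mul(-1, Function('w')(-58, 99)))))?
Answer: Rational(157309, 11) ≈ 14301.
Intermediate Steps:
Function('w')(d, D) = Add(2, Mul(16, D))
Function('k')(a) = Mul(Rational(1, 2), Pow(a, -1), Add(-103, a)) (Function('k')(a) = Mul(Add(-103, a), Pow(Mul(2, a), -1)) = Mul(Add(-103, a), Mul(Rational(1, 2), Pow(a, -1))) = Mul(Rational(1, 2), Pow(a, -1), Add(-103, a)))
Add(Function('k')(Function('s')(Add(-4, Mul(-1, 5)))), Mul(-1, Add(-12719, Mul(-1, Function('w')(-58, 99))))) = Add(Mul(Rational(1, 2), Pow(11, -1), Add(-103, 11)), Mul(-1, Add(-12719, Mul(-1, Add(2, Mul(16, 99)))))) = Add(Mul(Rational(1, 2), Rational(1, 11), -92), Mul(-1, Add(-12719, Mul(-1, Add(2, 1584))))) = Add(Rational(-46, 11), Mul(-1, Add(-12719, Mul(-1, 1586)))) = Add(Rational(-46, 11), Mul(-1, Add(-12719, -1586))) = Add(Rational(-46, 11), Mul(-1, -14305)) = Add(Rational(-46, 11), 14305) = Rational(157309, 11)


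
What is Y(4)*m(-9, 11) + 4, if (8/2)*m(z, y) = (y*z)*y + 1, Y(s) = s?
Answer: -1084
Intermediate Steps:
m(z, y) = ¼ + z*y²/4 (m(z, y) = ((y*z)*y + 1)/4 = (z*y² + 1)/4 = (1 + z*y²)/4 = ¼ + z*y²/4)
Y(4)*m(-9, 11) + 4 = 4*(¼ + (¼)*(-9)*11²) + 4 = 4*(¼ + (¼)*(-9)*121) + 4 = 4*(¼ - 1089/4) + 4 = 4*(-272) + 4 = -1088 + 4 = -1084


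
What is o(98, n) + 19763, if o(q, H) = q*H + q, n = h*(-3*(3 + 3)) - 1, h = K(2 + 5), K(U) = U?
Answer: 7415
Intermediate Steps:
h = 7 (h = 2 + 5 = 7)
n = -127 (n = 7*(-3*(3 + 3)) - 1 = 7*(-3*6) - 1 = 7*(-18) - 1 = -126 - 1 = -127)
o(q, H) = q + H*q (o(q, H) = H*q + q = q + H*q)
o(98, n) + 19763 = 98*(1 - 127) + 19763 = 98*(-126) + 19763 = -12348 + 19763 = 7415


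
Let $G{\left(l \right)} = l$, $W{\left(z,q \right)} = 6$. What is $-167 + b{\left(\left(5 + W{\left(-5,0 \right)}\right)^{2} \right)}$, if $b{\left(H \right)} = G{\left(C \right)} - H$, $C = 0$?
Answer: $-288$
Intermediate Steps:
$b{\left(H \right)} = - H$ ($b{\left(H \right)} = 0 - H = - H$)
$-167 + b{\left(\left(5 + W{\left(-5,0 \right)}\right)^{2} \right)} = -167 - \left(5 + 6\right)^{2} = -167 - 11^{2} = -167 - 121 = -288$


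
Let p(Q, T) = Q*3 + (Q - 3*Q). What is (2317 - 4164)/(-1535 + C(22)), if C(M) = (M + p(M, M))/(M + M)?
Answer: 1847/1534 ≈ 1.2040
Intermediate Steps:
p(Q, T) = Q (p(Q, T) = 3*Q - 2*Q = Q)
C(M) = 1 (C(M) = (M + M)/(M + M) = (2*M)/((2*M)) = (2*M)*(1/(2*M)) = 1)
(2317 - 4164)/(-1535 + C(22)) = (2317 - 4164)/(-1535 + 1) = -1847/(-1534) = -1847*(-1/1534) = 1847/1534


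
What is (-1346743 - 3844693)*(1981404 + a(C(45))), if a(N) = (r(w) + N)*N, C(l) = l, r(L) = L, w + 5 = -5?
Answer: -10294508567844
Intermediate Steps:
w = -10 (w = -5 - 5 = -10)
a(N) = N*(-10 + N) (a(N) = (-10 + N)*N = N*(-10 + N))
(-1346743 - 3844693)*(1981404 + a(C(45))) = (-1346743 - 3844693)*(1981404 + 45*(-10 + 45)) = -5191436*(1981404 + 45*35) = -5191436*(1981404 + 1575) = -5191436*1982979 = -10294508567844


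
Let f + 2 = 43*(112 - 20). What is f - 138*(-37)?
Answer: 9060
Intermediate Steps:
f = 3954 (f = -2 + 43*(112 - 20) = -2 + 43*92 = -2 + 3956 = 3954)
f - 138*(-37) = 3954 - 138*(-37) = 3954 - 1*(-5106) = 3954 + 5106 = 9060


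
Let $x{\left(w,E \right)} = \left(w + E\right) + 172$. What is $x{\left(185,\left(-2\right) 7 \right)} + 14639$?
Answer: $14982$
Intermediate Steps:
$x{\left(w,E \right)} = 172 + E + w$ ($x{\left(w,E \right)} = \left(E + w\right) + 172 = 172 + E + w$)
$x{\left(185,\left(-2\right) 7 \right)} + 14639 = \left(172 - 14 + 185\right) + 14639 = 343 + 14639 = 14982$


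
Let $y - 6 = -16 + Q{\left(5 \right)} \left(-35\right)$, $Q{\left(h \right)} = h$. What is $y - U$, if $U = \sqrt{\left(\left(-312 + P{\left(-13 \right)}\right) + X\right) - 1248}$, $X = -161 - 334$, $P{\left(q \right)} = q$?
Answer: $-185 - 2 i \sqrt{517} \approx -185.0 - 45.475 i$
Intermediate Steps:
$X = -495$ ($X = -161 - 334 = -495$)
$y = -185$ ($y = 6 + \left(-16 + 5 \left(-35\right)\right) = 6 - 191 = -185$)
$U = 2 i \sqrt{517}$ ($U = \sqrt{\left(\left(-312 - 13\right) - 495\right) - 1248} = \sqrt{\left(-325 - 495\right) - 1248} = \sqrt{-820 - 1248} = \sqrt{-2068} = 2 i \sqrt{517} \approx 45.475 i$)
$y - U = -185 - 2 i \sqrt{517}$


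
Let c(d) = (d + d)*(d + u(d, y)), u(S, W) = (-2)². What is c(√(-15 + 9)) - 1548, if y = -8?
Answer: -1560 + 8*I*√6 ≈ -1560.0 + 19.596*I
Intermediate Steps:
u(S, W) = 4
c(d) = 2*d*(4 + d) (c(d) = (d + d)*(d + 4) = (2*d)*(4 + d) = 2*d*(4 + d))
c(√(-15 + 9)) - 1548 = 2*√(-15 + 9)*(4 + √(-15 + 9)) - 1548 = 2*√(-6)*(4 + √(-6)) - 1548 = 2*(I*√6)*(4 + I*√6) - 1548 = 2*I*√6*(4 + I*√6) - 1548 = -1548 + 2*I*√6*(4 + I*√6)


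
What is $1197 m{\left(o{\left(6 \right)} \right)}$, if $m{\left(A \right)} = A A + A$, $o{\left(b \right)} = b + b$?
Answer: $186732$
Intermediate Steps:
$o{\left(b \right)} = 2 b$
$m{\left(A \right)} = A + A^{2}$ ($m{\left(A \right)} = A^{2} + A = A + A^{2}$)
$1197 m{\left(o{\left(6 \right)} \right)} = 1197 \cdot 2 \cdot 6 \left(1 + 2 \cdot 6\right) = 1197 \cdot 12 \left(1 + 12\right) = 1197 \cdot 12 \cdot 13 = 1197 \cdot 156 = 186732$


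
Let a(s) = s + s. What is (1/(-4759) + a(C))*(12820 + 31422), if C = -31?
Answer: -13054000278/4759 ≈ -2.7430e+6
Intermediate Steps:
a(s) = 2*s
(1/(-4759) + a(C))*(12820 + 31422) = (1/(-4759) + 2*(-31))*(12820 + 31422) = (-1/4759 - 62)*44242 = -295059/4759*44242 = -13054000278/4759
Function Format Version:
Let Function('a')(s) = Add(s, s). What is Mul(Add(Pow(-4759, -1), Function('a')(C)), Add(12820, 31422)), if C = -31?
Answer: Rational(-13054000278, 4759) ≈ -2.7430e+6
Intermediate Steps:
Function('a')(s) = Mul(2, s)
Mul(Add(Pow(-4759, -1), Function('a')(C)), Add(12820, 31422)) = Mul(Add(Pow(-4759, -1), Mul(2, -31)), Add(12820, 31422)) = Mul(Add(Rational(-1, 4759), -62), 44242) = Mul(Rational(-295059, 4759), 44242) = Rational(-13054000278, 4759)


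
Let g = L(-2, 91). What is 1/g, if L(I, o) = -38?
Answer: -1/38 ≈ -0.026316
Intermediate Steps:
g = -38
1/g = 1/(-38) = -1/38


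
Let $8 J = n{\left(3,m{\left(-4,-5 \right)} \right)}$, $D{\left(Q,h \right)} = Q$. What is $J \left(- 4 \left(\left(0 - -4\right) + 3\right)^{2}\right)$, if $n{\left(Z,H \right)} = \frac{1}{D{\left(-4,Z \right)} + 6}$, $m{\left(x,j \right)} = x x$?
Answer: $- \frac{49}{4} \approx -12.25$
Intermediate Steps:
$m{\left(x,j \right)} = x^{2}$
$n{\left(Z,H \right)} = \frac{1}{2}$ ($n{\left(Z,H \right)} = \frac{1}{-4 + 6} = \frac{1}{2}$)
$J = \frac{1}{16}$ ($J = \frac{1}{8} \cdot \frac{1}{2} = \frac{1}{16} \approx 0.0625$)
$J \left(- 4 \left(\left(0 - -4\right) + 3\right)^{2}\right) = \frac{\left(-4\right) \left(\left(0 - -4\right) + 3\right)^{2}}{16} = \frac{\left(-4\right) \left(\left(0 + 4\right) + 3\right)^{2}}{16} = \frac{\left(-4\right) \left(4 + 3\right)^{2}}{16} = \frac{\left(-4\right) 7^{2}}{16} = \frac{\left(-4\right) 49}{16} = \frac{1}{16} \left(-196\right) = - \frac{49}{4}$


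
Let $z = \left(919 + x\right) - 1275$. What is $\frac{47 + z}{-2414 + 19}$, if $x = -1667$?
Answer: $\frac{1976}{2395} \approx 0.82505$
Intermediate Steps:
$z = -2023$ ($z = \left(919 - 1667\right) - 1275 = -748 - 1275 = -2023$)
$\frac{47 + z}{-2414 + 19} = \frac{47 - 2023}{-2414 + 19} = - \frac{1976}{-2395} = \left(-1976\right) \left(- \frac{1}{2395}\right) = \frac{1976}{2395}$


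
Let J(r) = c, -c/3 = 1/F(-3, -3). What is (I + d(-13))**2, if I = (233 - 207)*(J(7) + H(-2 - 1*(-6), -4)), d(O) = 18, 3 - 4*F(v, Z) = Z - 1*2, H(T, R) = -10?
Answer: 78961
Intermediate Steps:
F(v, Z) = 5/4 - Z/4 (F(v, Z) = 3/4 - (Z - 1*2)/4 = 3/4 - (Z - 2)/4 = 3/4 - (-2 + Z)/4 = 3/4 + (1/2 - Z/4) = 5/4 - Z/4)
c = -3/2 (c = -3/(5/4 - 1/4*(-3)) = -3/(5/4 + 3/4) = -3/2 ≈ -1.5000)
J(r) = -3/2
I = -299 (I = (233 - 207)*(-3/2 - 10) = 26*(-23/2) = -299)
(I + d(-13))**2 = (-299 + 18)**2 = (-281)**2 = 78961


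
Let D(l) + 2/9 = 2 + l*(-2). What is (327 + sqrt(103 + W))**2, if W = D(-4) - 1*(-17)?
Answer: 963529/9 + 872*sqrt(73) ≈ 1.1451e+5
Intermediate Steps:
D(l) = 16/9 - 2*l (D(l) = -2/9 + (2 + l*(-2)) = -2/9 + (2 - 2*l) = 16/9 - 2*l)
W = 241/9 (W = (16/9 - 2*(-4)) - 1*(-17) = (16/9 + 8) + 17 = 88/9 + 17 = 241/9 ≈ 26.778)
(327 + sqrt(103 + W))**2 = (327 + sqrt(103 + 241/9))**2 = (327 + sqrt(1168/9))**2 = (327 + 4*sqrt(73)/3)**2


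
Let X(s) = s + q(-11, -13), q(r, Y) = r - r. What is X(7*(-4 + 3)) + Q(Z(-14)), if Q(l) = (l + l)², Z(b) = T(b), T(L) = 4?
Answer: 57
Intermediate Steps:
Z(b) = 4
Q(l) = 4*l² (Q(l) = (2*l)² = 4*l²)
q(r, Y) = 0
X(s) = s (X(s) = s + 0 = s)
X(7*(-4 + 3)) + Q(Z(-14)) = 7*(-4 + 3) + 4*4² = 7*(-1) + 4*16 = -7 + 64 = 57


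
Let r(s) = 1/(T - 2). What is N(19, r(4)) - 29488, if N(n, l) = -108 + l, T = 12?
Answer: -295959/10 ≈ -29596.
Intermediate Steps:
r(s) = 1/10 (r(s) = 1/(12 - 2) = 1/10)
N(19, r(4)) - 29488 = (-108 + 1/10) - 29488 = -1079/10 - 29488 = -295959/10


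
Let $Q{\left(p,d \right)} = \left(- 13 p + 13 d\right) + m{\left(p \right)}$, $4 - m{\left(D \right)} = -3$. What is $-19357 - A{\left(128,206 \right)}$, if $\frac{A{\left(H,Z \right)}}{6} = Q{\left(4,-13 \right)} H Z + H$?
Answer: $33836387$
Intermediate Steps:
$m{\left(D \right)} = 7$ ($m{\left(D \right)} = 4 - -3 = 4 + 3 = 7$)
$Q{\left(p,d \right)} = 7 - 13 p + 13 d$ ($Q{\left(p,d \right)} = \left(- 13 p + 13 d\right) + 7 = 7 - 13 p + 13 d$)
$A{\left(H,Z \right)} = 6 H - 1284 H Z$ ($A{\left(H,Z \right)} = 6 \left(\left(7 - 52 + 13 \left(-13\right)\right) H Z + H\right) = 6 \left(\left(7 - 52 - 169\right) H Z + H\right) = 6 \left(- 214 H Z + H\right) = 6 \left(H - 214 H Z\right) = 6 H - 1284 H Z$)
$-19357 - A{\left(128,206 \right)} = -19357 - 6 \cdot 128 \left(1 - 44084\right) = -19357 - 6 \cdot 128 \left(-44083\right) = -19357 - -33855744 = -19357 + 33855744 = 33836387$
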